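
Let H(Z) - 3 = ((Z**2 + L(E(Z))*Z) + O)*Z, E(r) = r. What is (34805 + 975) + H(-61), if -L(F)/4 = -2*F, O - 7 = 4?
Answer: -2007717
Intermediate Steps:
O = 11 (O = 7 + 4 = 11)
L(F) = 8*F (L(F) = -(-8)*F = 8*F)
H(Z) = 3 + Z*(11 + 9*Z**2) (H(Z) = 3 + ((Z**2 + (8*Z)*Z) + 11)*Z = 3 + ((Z**2 + 8*Z**2) + 11)*Z = 3 + (9*Z**2 + 11)*Z = 3 + (11 + 9*Z**2)*Z = 3 + Z*(11 + 9*Z**2))
(34805 + 975) + H(-61) = (34805 + 975) + (3 + 9*(-61)**3 + 11*(-61)) = 35780 + (3 + 9*(-226981) - 671) = 35780 + (3 - 2042829 - 671) = 35780 - 2043497 = -2007717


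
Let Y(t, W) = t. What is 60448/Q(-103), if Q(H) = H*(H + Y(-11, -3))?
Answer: 30224/5871 ≈ 5.1480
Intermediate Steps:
Q(H) = H*(-11 + H) (Q(H) = H*(H - 11) = H*(-11 + H))
60448/Q(-103) = 60448/((-103*(-11 - 103))) = 60448/((-103*(-114))) = 60448/11742 = 60448*(1/11742) = 30224/5871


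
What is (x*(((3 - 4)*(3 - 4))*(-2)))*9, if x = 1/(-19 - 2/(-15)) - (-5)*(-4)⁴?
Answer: -6520050/283 ≈ -23039.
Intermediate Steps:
x = 362225/283 (x = 1/(-19 - 2*(-1/15)) - (-5)*256 = 1/(-19 + 2/15) - 1*(-1280) = 1/(-283/15) + 1280 = -15/283 + 1280 = 362225/283 ≈ 1279.9)
(x*(((3 - 4)*(3 - 4))*(-2)))*9 = (362225*(((3 - 4)*(3 - 4))*(-2))/283)*9 = (362225*(-1*(-1)*(-2))/283)*9 = (362225*(1*(-2))/283)*9 = ((362225/283)*(-2))*9 = -724450/283*9 = -6520050/283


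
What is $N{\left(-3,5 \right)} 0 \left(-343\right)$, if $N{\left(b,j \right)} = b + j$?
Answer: $0$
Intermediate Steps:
$N{\left(-3,5 \right)} 0 \left(-343\right) = \left(-3 + 5\right) 0 \left(-343\right) = 2 \cdot 0 \left(-343\right) = 0 \left(-343\right) = 0$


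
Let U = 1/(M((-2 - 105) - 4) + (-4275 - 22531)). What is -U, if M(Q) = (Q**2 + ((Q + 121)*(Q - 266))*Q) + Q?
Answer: -1/403874 ≈ -2.4760e-6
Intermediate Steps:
M(Q) = Q + Q**2 + Q*(-266 + Q)*(121 + Q) (M(Q) = (Q**2 + ((121 + Q)*(-266 + Q))*Q) + Q = (Q**2 + ((-266 + Q)*(121 + Q))*Q) + Q = (Q**2 + Q*(-266 + Q)*(121 + Q)) + Q = Q + Q**2 + Q*(-266 + Q)*(121 + Q))
U = 1/403874 (U = 1/(((-2 - 105) - 4)*(-32185 + ((-2 - 105) - 4)**2 - 144*((-2 - 105) - 4)) + (-4275 - 22531)) = 1/((-107 - 4)*(-32185 + (-107 - 4)**2 - 144*(-107 - 4)) - 26806) = 1/(-111*(-32185 + (-111)**2 - 144*(-111)) - 26806) = 1/(-111*(-32185 + 12321 + 15984) - 26806) = 1/(-111*(-3880) - 26806) = 1/(430680 - 26806) = 1/403874 ≈ 2.4760e-6)
-U = -1*1/403874 = -1/403874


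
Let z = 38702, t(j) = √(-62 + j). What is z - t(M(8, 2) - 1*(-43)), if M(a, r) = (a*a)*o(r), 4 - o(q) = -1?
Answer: 38702 - √301 ≈ 38685.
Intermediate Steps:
o(q) = 5 (o(q) = 4 - 1*(-1) = 4 + 1 = 5)
M(a, r) = 5*a² (M(a, r) = (a*a)*5 = a²*5 = 5*a²)
z - t(M(8, 2) - 1*(-43)) = 38702 - √(-62 + (5*8² - 1*(-43))) = 38702 - √(-62 + (5*64 + 43)) = 38702 - √(-62 + (320 + 43)) = 38702 - √(-62 + 363) = 38702 - √301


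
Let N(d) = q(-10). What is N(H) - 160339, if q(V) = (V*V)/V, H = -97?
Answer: -160349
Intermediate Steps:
q(V) = V (q(V) = V**2/V = V)
N(d) = -10
N(H) - 160339 = -10 - 160339 = -160349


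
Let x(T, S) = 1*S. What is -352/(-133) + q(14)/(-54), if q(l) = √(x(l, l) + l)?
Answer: 352/133 - √7/27 ≈ 2.5486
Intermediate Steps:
x(T, S) = S
q(l) = √2*√l (q(l) = √(l + l) = √(2*l) = √2*√l)
-352/(-133) + q(14)/(-54) = -352/(-133) + (√2*√14)/(-54) = -352*(-1/133) + (2*√7)*(-1/54) = 352/133 - √7/27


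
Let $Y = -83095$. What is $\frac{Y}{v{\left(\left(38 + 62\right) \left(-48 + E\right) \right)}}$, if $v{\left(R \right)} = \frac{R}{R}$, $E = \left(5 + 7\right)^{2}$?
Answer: $-83095$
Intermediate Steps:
$E = 144$ ($E = 12^{2} = 144$)
$v{\left(R \right)} = 1$
$\frac{Y}{v{\left(\left(38 + 62\right) \left(-48 + E\right) \right)}} = - \frac{83095}{1} = \left(-83095\right) 1 = -83095$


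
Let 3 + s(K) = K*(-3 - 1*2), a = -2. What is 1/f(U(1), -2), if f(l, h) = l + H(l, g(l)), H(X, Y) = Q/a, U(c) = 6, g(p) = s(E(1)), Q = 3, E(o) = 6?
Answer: 2/9 ≈ 0.22222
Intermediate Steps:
s(K) = -3 - 5*K (s(K) = -3 + K*(-3 - 1*2) = -3 + K*(-3 - 2) = -3 + K*(-5) = -3 - 5*K)
g(p) = -33 (g(p) = -3 - 5*6 = -3 - 30 = -33)
H(X, Y) = -3/2 (H(X, Y) = 3/(-2) = 3*(-½) = -3/2)
f(l, h) = -3/2 + l (f(l, h) = l - 3/2 = -3/2 + l)
1/f(U(1), -2) = 1/(-3/2 + 6) = 1/(9/2) = 2/9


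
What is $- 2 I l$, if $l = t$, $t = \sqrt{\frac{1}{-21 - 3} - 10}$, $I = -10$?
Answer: $\frac{5 i \sqrt{1446}}{3} \approx 63.377 i$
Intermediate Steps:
$t = \frac{i \sqrt{1446}}{12}$ ($t = \sqrt{\frac{1}{-24} - 10} = \sqrt{- \frac{1}{24} - 10} = \sqrt{- \frac{241}{24}} = \frac{i \sqrt{1446}}{12} \approx 3.1689 i$)
$l = \frac{i \sqrt{1446}}{12} \approx 3.1689 i$
$- 2 I l = \left(-2\right) \left(-10\right) \frac{i \sqrt{1446}}{12} = 20 \frac{i \sqrt{1446}}{12} = \frac{5 i \sqrt{1446}}{3}$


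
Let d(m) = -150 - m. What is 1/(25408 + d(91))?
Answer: 1/25167 ≈ 3.9735e-5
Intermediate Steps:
1/(25408 + d(91)) = 1/(25408 + (-150 - 1*91)) = 1/(25408 + (-150 - 91)) = 1/(25408 - 241) = 1/25167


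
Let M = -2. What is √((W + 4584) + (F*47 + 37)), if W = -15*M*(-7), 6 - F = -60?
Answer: √7513 ≈ 86.678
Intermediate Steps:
F = 66 (F = 6 - 1*(-60) = 6 + 60 = 66)
W = -210 (W = -15*(-2)*(-7) = 30*(-7) = -210)
√((W + 4584) + (F*47 + 37)) = √((-210 + 4584) + (66*47 + 37)) = √(4374 + (3102 + 37)) = √(4374 + 3139) = √7513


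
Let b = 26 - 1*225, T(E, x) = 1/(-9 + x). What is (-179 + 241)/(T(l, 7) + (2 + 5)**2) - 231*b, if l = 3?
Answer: 4459117/97 ≈ 45970.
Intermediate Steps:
b = -199 (b = 26 - 225 = -199)
(-179 + 241)/(T(l, 7) + (2 + 5)**2) - 231*b = (-179 + 241)/(1/(-9 + 7) + (2 + 5)**2) - 231*(-199) = 62/(1/(-2) + 7**2) + 45969 = 62/(-1/2 + 49) + 45969 = 62/(97/2) + 45969 = 62*(2/97) + 45969 = 124/97 + 45969 = 4459117/97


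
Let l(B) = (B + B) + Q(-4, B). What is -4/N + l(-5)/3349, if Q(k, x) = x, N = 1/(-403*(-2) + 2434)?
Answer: -43403055/3349 ≈ -12960.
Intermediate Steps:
N = 1/3240 (N = 1/(806 + 2434) = 1/3240 ≈ 0.00030864)
l(B) = 3*B (l(B) = (B + B) + B = 2*B + B = 3*B)
-4/N + l(-5)/3349 = -4/1/3240 + (3*(-5))/3349 = -4*3240 - 15*1/3349 = -12960 - 15/3349 = -43403055/3349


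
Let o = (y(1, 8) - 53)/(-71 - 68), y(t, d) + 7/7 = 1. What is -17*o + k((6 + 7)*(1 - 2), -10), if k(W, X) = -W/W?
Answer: -1040/139 ≈ -7.4820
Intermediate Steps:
y(t, d) = 0 (y(t, d) = -1 + 1 = 0)
o = 53/139 (o = (0 - 53)/(-71 - 68) = -53/(-139) = -53*(-1/139) = 53/139 ≈ 0.38129)
k(W, X) = -1 (k(W, X) = -1*1 = -1)
-17*o + k((6 + 7)*(1 - 2), -10) = -17*53/139 - 1 = -901/139 - 1 = -1040/139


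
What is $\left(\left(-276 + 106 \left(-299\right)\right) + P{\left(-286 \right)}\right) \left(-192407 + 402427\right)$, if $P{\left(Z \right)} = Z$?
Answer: $-6774405120$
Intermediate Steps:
$\left(\left(-276 + 106 \left(-299\right)\right) + P{\left(-286 \right)}\right) \left(-192407 + 402427\right) = \left(\left(-276 + 106 \left(-299\right)\right) - 286\right) \left(-192407 + 402427\right) = \left(\left(-276 - 31694\right) - 286\right) 210020 = \left(-31970 - 286\right) 210020 = \left(-32256\right) 210020 = -6774405120$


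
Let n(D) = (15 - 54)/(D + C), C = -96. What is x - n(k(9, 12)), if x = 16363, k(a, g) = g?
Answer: 458151/28 ≈ 16363.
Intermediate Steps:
n(D) = -39/(-96 + D) (n(D) = (15 - 54)/(D - 96) = -39/(-96 + D))
x - n(k(9, 12)) = 16363 - (-39)/(-96 + 12) = 16363 - (-39)/(-84) = 16363 - (-39)*(-1)/84 = 16363 - 1*13/28 = 16363 - 13/28 = 458151/28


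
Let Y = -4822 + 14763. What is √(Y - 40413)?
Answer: 2*I*√7618 ≈ 174.56*I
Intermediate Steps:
Y = 9941
√(Y - 40413) = √(9941 - 40413) = √(-30472) = 2*I*√7618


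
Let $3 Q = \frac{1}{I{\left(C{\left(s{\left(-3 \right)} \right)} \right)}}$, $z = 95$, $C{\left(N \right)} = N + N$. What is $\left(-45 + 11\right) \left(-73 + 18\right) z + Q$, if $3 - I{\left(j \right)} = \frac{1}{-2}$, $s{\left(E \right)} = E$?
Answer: $\frac{3730652}{21} \approx 1.7765 \cdot 10^{5}$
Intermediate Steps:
$C{\left(N \right)} = 2 N$
$I{\left(j \right)} = \frac{7}{2}$ ($I{\left(j \right)} = 3 - \frac{1}{-2} = 3 - - \frac{1}{2} = 3 + \frac{1}{2} = \frac{7}{2}$)
$Q = \frac{2}{21}$ ($Q = \frac{1}{3 \cdot \frac{7}{2}} = \frac{1}{3} \cdot \frac{2}{7} = \frac{2}{21} \approx 0.095238$)
$\left(-45 + 11\right) \left(-73 + 18\right) z + Q = \left(-45 + 11\right) \left(-73 + 18\right) 95 + \frac{2}{21} = \left(-34\right) \left(-55\right) 95 + \frac{2}{21} = 1870 \cdot 95 + \frac{2}{21} = 177650 + \frac{2}{21} = \frac{3730652}{21}$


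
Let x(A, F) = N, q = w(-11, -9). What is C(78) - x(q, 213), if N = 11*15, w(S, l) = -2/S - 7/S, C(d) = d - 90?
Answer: -177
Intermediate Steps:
C(d) = -90 + d
w(S, l) = -9/S
q = 9/11 (q = -9/(-11) = -9*(-1/11) = 9/11 ≈ 0.81818)
N = 165
x(A, F) = 165
C(78) - x(q, 213) = (-90 + 78) - 1*165 = -12 - 165 = -177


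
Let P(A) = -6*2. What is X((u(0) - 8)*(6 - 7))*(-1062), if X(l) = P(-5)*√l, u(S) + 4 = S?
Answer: 25488*√3 ≈ 44147.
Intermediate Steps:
P(A) = -12 (P(A) = -1*12 = -12)
u(S) = -4 + S
X(l) = -12*√l
X((u(0) - 8)*(6 - 7))*(-1062) = -12*2*√3*(-1062) = -24*√3*(-1062) = 25488*√3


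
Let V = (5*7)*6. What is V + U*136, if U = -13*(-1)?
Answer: 1978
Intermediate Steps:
U = 13
V = 210 (V = 35*6 = 210)
V + U*136 = 210 + 13*136 = 210 + 1768 = 1978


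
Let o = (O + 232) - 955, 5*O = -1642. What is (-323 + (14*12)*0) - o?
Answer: 3642/5 ≈ 728.40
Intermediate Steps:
O = -1642/5 (O = (⅕)*(-1642) = -1642/5 ≈ -328.40)
o = -5257/5 (o = (-1642/5 + 232) - 955 = -482/5 - 955 = -5257/5 ≈ -1051.4)
(-323 + (14*12)*0) - o = (-323 + (14*12)*0) - 1*(-5257/5) = (-323 + 168*0) + 5257/5 = (-323 + 0) + 5257/5 = -323 + 5257/5 = 3642/5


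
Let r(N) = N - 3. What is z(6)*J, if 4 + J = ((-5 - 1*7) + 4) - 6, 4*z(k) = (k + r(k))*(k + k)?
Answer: -486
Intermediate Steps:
r(N) = -3 + N
z(k) = k*(-3 + 2*k)/2 (z(k) = ((k + (-3 + k))*(k + k))/4 = ((-3 + 2*k)*(2*k))/4 = (2*k*(-3 + 2*k))/4 = k*(-3 + 2*k)/2)
J = -18 (J = -4 + (((-5 - 1*7) + 4) - 6) = -4 + (((-5 - 7) + 4) - 6) = -4 + ((-12 + 4) - 6) = -4 + (-8 - 6) = -4 - 14 = -18)
z(6)*J = ((1/2)*6*(-3 + 2*6))*(-18) = ((1/2)*6*(-3 + 12))*(-18) = ((1/2)*6*9)*(-18) = 27*(-18) = -486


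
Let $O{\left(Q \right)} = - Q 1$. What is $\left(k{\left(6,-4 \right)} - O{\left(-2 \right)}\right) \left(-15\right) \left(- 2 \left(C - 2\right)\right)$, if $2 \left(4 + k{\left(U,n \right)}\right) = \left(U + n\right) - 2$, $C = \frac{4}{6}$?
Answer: $240$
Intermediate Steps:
$C = \frac{2}{3}$ ($C = 4 \cdot \frac{1}{6} = \frac{2}{3} \approx 0.66667$)
$k{\left(U,n \right)} = -5 + \frac{U}{2} + \frac{n}{2}$ ($k{\left(U,n \right)} = -4 + \frac{\left(U + n\right) - 2}{2} = -4 + \frac{-2 + U + n}{2} = -4 + \left(-1 + \frac{U}{2} + \frac{n}{2}\right) = -5 + \frac{U}{2} + \frac{n}{2}$)
$O{\left(Q \right)} = - Q$
$\left(k{\left(6,-4 \right)} - O{\left(-2 \right)}\right) \left(-15\right) \left(- 2 \left(C - 2\right)\right) = \left(\left(-5 + \frac{1}{2} \cdot 6 + \frac{1}{2} \left(-4\right)\right) - \left(-1\right) \left(-2\right)\right) \left(-15\right) \left(- 2 \left(\frac{2}{3} - 2\right)\right) = \left(\left(-5 + 3 - 2\right) - 2\right) \left(-15\right) \left(\left(-2\right) \left(- \frac{4}{3}\right)\right) = \left(-4 - 2\right) \left(-15\right) \frac{8}{3} = \left(-6\right) \left(-15\right) \frac{8}{3} = 90 \cdot \frac{8}{3} = 240$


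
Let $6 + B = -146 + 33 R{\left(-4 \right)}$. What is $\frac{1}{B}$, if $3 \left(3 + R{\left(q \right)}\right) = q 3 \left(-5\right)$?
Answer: $\frac{1}{409} \approx 0.002445$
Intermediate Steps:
$R{\left(q \right)} = -3 - 5 q$ ($R{\left(q \right)} = -3 + \frac{q 3 \left(-5\right)}{3} = -3 + \frac{3 q \left(-5\right)}{3} = -3 + \frac{\left(-15\right) q}{3} = -3 - 5 q$)
$B = 409$ ($B = -6 - \left(146 - 33 \left(-3 - -20\right)\right) = -6 - \left(146 - 33 \left(-3 + 20\right)\right) = -6 + \left(-146 + 33 \cdot 17\right) = -6 + \left(-146 + 561\right) = -6 + 415 = 409$)
$\frac{1}{B} = \frac{1}{409}$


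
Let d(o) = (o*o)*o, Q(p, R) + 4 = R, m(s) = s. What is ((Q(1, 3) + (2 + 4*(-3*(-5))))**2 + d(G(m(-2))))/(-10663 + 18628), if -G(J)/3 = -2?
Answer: 3937/7965 ≈ 0.49429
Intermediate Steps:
Q(p, R) = -4 + R
G(J) = 6 (G(J) = -3*(-2) = 6)
d(o) = o**3 (d(o) = o**2*o = o**3)
((Q(1, 3) + (2 + 4*(-3*(-5))))**2 + d(G(m(-2))))/(-10663 + 18628) = (((-4 + 3) + (2 + 4*(-3*(-5))))**2 + 6**3)/(-10663 + 18628) = ((-1 + (2 + 4*15))**2 + 216)/7965 = ((-1 + (2 + 60))**2 + 216)*(1/7965) = ((-1 + 62)**2 + 216)*(1/7965) = (61**2 + 216)*(1/7965) = (3721 + 216)*(1/7965) = 3937*(1/7965) = 3937/7965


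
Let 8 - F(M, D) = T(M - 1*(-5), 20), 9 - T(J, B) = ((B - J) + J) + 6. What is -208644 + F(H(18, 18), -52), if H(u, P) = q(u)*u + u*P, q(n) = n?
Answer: -208619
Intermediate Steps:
H(u, P) = u² + P*u (H(u, P) = u*u + u*P = u² + P*u)
T(J, B) = 3 - B (T(J, B) = 9 - (((B - J) + J) + 6) = 9 - (B + 6) = 9 - (6 + B) = 9 + (-6 - B) = 3 - B)
F(M, D) = 25 (F(M, D) = 8 - (3 - 1*20) = 8 - (3 - 20) = 8 - 1*(-17) = 8 + 17 = 25)
-208644 + F(H(18, 18), -52) = -208644 + 25 = -208619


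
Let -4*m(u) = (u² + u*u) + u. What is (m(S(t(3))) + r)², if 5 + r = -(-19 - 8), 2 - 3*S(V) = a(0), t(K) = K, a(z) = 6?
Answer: 37249/81 ≈ 459.86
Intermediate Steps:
S(V) = -4/3 (S(V) = ⅔ - ⅓*6 = ⅔ - 2 = -4/3)
m(u) = -u²/2 - u/4 (m(u) = -((u² + u*u) + u)/4 = -((u² + u²) + u)/4 = -(2*u² + u)/4 = -(u + 2*u²)/4 = -u²/2 - u/4)
r = 22 (r = -5 - (-19 - 8) = -5 - 1*(-27) = -5 + 27 = 22)
(m(S(t(3))) + r)² = (-¼*(-4/3)*(1 + 2*(-4/3)) + 22)² = (-¼*(-4/3)*(1 - 8/3) + 22)² = (-¼*(-4/3)*(-5/3) + 22)² = (-5/9 + 22)² = (193/9)² = 37249/81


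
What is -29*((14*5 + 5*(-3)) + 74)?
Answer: -3741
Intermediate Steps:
-29*((14*5 + 5*(-3)) + 74) = -29*((70 - 15) + 74) = -29*(55 + 74) = -29*129 = -3741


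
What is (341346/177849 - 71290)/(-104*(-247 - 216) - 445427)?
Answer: 4226171288/23551653825 ≈ 0.17944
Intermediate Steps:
(341346/177849 - 71290)/(-104*(-247 - 216) - 445427) = (341346*(1/177849) - 71290)/(-104*(-463) - 445427) = (113782/59283 - 71290)/(48152 - 445427) = -4226171288/59283/(-397275) = -4226171288/59283*(-1/397275) = 4226171288/23551653825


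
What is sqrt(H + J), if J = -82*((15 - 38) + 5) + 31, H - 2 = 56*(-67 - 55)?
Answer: I*sqrt(5323) ≈ 72.959*I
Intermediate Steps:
H = -6830 (H = 2 + 56*(-67 - 55) = 2 + 56*(-122) = 2 - 6832 = -6830)
J = 1507 (J = -82*(-23 + 5) + 31 = -82*(-18) + 31 = 1476 + 31 = 1507)
sqrt(H + J) = sqrt(-6830 + 1507) = sqrt(-5323) = I*sqrt(5323)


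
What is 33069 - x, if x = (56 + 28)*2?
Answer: 32901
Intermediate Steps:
x = 168 (x = 84*2 = 168)
33069 - x = 33069 - 1*168 = 33069 - 168 = 32901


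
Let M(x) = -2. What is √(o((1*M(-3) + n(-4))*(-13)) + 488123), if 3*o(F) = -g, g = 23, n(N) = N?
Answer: √4393038/3 ≈ 698.65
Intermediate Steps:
o(F) = -23/3 (o(F) = (-1*23)/3 = (⅓)*(-23) = -23/3)
√(o((1*M(-3) + n(-4))*(-13)) + 488123) = √(-23/3 + 488123) = √(1464346/3) = √4393038/3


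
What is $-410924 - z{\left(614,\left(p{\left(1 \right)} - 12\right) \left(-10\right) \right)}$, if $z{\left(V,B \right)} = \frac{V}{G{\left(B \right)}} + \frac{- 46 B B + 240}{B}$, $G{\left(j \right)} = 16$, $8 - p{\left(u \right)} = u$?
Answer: $- \frac{16346687}{40} \approx -4.0867 \cdot 10^{5}$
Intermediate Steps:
$p{\left(u \right)} = 8 - u$
$z{\left(V,B \right)} = \frac{V}{16} + \frac{240 - 46 B^{2}}{B}$ ($z{\left(V,B \right)} = \frac{V}{16} + \frac{- 46 B B + 240}{B} = V \frac{1}{16} + \frac{- 46 B^{2} + 240}{B} = \frac{V}{16} + \frac{240 - 46 B^{2}}{B}$)
$-410924 - z{\left(614,\left(p{\left(1 \right)} - 12\right) \left(-10\right) \right)} = -410924 - \left(- 46 \left(\left(8 - 1\right) - 12\right) \left(-10\right) + \frac{240}{\left(\left(8 - 1\right) - 12\right) \left(-10\right)} + \frac{1}{16} \cdot 614\right) = -410924 - \left(- 46 \left(\left(8 - 1\right) - 12\right) \left(-10\right) + \frac{240}{\left(\left(8 - 1\right) - 12\right) \left(-10\right)} + \frac{307}{8}\right) = -410924 - \left(- 46 \left(7 - 12\right) \left(-10\right) + \frac{240}{\left(7 - 12\right) \left(-10\right)} + \frac{307}{8}\right) = -410924 - \left(- 46 \left(\left(-5\right) \left(-10\right)\right) + \frac{240}{\left(-5\right) \left(-10\right)} + \frac{307}{8}\right) = -410924 - \left(\left(-46\right) 50 + \frac{240}{50} + \frac{307}{8}\right) = -410924 - \left(-2300 + 240 \cdot \frac{1}{50} + \frac{307}{8}\right) = -410924 - \left(-2300 + \frac{24}{5} + \frac{307}{8}\right) = -410924 - - \frac{90273}{40} = -410924 + \frac{90273}{40} = - \frac{16346687}{40}$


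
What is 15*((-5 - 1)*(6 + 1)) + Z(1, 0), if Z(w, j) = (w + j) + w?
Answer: -628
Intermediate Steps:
Z(w, j) = j + 2*w (Z(w, j) = (j + w) + w = j + 2*w)
15*((-5 - 1)*(6 + 1)) + Z(1, 0) = 15*((-5 - 1)*(6 + 1)) + (0 + 2*1) = 15*(-6*7) + (0 + 2) = 15*(-42) + 2 = -630 + 2 = -628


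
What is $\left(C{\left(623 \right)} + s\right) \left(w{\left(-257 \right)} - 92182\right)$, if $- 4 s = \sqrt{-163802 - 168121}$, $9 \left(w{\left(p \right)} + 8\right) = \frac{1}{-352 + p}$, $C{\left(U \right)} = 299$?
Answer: $- \frac{151082723909}{5481} + \frac{505293391 i \sqrt{331923}}{21924} \approx -2.7565 \cdot 10^{7} + 1.3278 \cdot 10^{7} i$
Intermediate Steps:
$w{\left(p \right)} = -8 + \frac{1}{9 \left(-352 + p\right)}$
$s = - \frac{i \sqrt{331923}}{4}$ ($s = - \frac{\sqrt{-163802 - 168121}}{4} = - \frac{\sqrt{-331923}}{4} = - \frac{i \sqrt{331923}}{4} \approx - 144.03 i$)
$\left(C{\left(623 \right)} + s\right) \left(w{\left(-257 \right)} - 92182\right) = \left(299 - \frac{i \sqrt{331923}}{4}\right) \left(\frac{25345 - -18504}{9 \left(-352 - 257\right)} - 92182\right) = \left(299 - \frac{i \sqrt{331923}}{4}\right) \left(\frac{25345 + 18504}{9 \left(-609\right)} - 92182\right) = \left(299 - \frac{i \sqrt{331923}}{4}\right) \left(\frac{1}{9} \left(- \frac{1}{609}\right) 43849 - 92182\right) = \left(299 - \frac{i \sqrt{331923}}{4}\right) \left(- \frac{43849}{5481} - 92182\right) = \left(299 - \frac{i \sqrt{331923}}{4}\right) \left(- \frac{505293391}{5481}\right) = - \frac{151082723909}{5481} + \frac{505293391 i \sqrt{331923}}{21924}$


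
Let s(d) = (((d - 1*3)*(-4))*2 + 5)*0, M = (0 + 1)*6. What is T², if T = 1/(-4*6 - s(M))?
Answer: 1/576 ≈ 0.0017361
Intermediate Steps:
M = 6 (M = 1*6 = 6)
s(d) = 0 (s(d) = (((d - 3)*(-4))*2 + 5)*0 = (((-3 + d)*(-4))*2 + 5)*0 = ((12 - 4*d)*2 + 5)*0 = ((24 - 8*d) + 5)*0 = (29 - 8*d)*0 = 0)
T = -1/24 (T = 1/(-4*6 - 1*0) = 1/(-24 + 0) = 1/(-24) = -1/24 ≈ -0.041667)
T² = (-1/24)² = 1/576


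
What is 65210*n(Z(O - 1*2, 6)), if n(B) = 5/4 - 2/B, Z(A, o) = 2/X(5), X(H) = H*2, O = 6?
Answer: -1141175/2 ≈ -5.7059e+5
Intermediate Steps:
X(H) = 2*H
Z(A, o) = 1/5 (Z(A, o) = 2/((2*5)) = 2/10 = 2*(1/10) = 1/5)
n(B) = 5/4 - 2/B (n(B) = 5*(1/4) - 2/B = 5/4 - 2/B)
65210*n(Z(O - 1*2, 6)) = 65210*(5/4 - 2/1/5) = 65210*(5/4 - 2*5) = 65210*(5/4 - 10) = 65210*(-35/4) = -1141175/2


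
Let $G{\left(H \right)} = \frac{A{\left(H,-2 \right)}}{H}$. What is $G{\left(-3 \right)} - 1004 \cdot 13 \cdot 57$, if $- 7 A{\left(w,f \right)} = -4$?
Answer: $- \frac{15623248}{21} \approx -7.4396 \cdot 10^{5}$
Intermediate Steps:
$A{\left(w,f \right)} = \frac{4}{7}$ ($A{\left(w,f \right)} = \left(- \frac{1}{7}\right) \left(-4\right) = \frac{4}{7}$)
$G{\left(H \right)} = \frac{4}{7 H}$
$G{\left(-3 \right)} - 1004 \cdot 13 \cdot 57 = \frac{4}{7 \left(-3\right)} - 1004 \cdot 13 \cdot 57 = \frac{4}{7} \left(- \frac{1}{3}\right) - 743964 = - \frac{4}{21} - 743964 = - \frac{15623248}{21}$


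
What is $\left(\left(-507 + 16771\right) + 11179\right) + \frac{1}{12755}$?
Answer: $\frac{350035466}{12755} \approx 27443.0$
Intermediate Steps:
$\left(\left(-507 + 16771\right) + 11179\right) + \frac{1}{12755} = \left(16264 + 11179\right) + \frac{1}{12755} = 27443 + \frac{1}{12755} = \frac{350035466}{12755}$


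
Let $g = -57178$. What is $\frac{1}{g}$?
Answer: $- \frac{1}{57178} \approx -1.7489 \cdot 10^{-5}$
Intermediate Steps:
$\frac{1}{g} = \frac{1}{-57178} = - \frac{1}{57178}$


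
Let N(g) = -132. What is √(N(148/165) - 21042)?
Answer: I*√21174 ≈ 145.51*I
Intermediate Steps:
√(N(148/165) - 21042) = √(-132 - 21042) = √(-21174) = I*√21174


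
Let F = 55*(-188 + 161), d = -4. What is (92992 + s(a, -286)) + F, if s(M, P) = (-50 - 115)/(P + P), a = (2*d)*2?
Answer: 4758379/52 ≈ 91507.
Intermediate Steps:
a = -16 (a = (2*(-4))*2 = -8*2 = -16)
s(M, P) = -165/(2*P) (s(M, P) = -165*1/(2*P) = -165/(2*P))
F = -1485 (F = 55*(-27) = -1485)
(92992 + s(a, -286)) + F = (92992 - 165/2/(-286)) - 1485 = (92992 - 165/2*(-1/286)) - 1485 = (92992 + 15/52) - 1485 = 4835599/52 - 1485 = 4758379/52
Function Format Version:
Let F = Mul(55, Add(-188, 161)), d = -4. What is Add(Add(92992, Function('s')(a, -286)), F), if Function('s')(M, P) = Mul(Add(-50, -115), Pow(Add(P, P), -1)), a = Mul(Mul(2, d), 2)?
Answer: Rational(4758379, 52) ≈ 91507.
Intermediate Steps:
a = -16 (a = Mul(Mul(2, -4), 2) = Mul(-8, 2) = -16)
Function('s')(M, P) = Mul(Rational(-165, 2), Pow(P, -1)) (Function('s')(M, P) = Mul(-165, Pow(Mul(2, P), -1)) = Mul(-165, Mul(Rational(1, 2), Pow(P, -1))) = Mul(Rational(-165, 2), Pow(P, -1)))
F = -1485 (F = Mul(55, -27) = -1485)
Add(Add(92992, Function('s')(a, -286)), F) = Add(Add(92992, Mul(Rational(-165, 2), Pow(-286, -1))), -1485) = Add(Add(92992, Mul(Rational(-165, 2), Rational(-1, 286))), -1485) = Add(Add(92992, Rational(15, 52)), -1485) = Add(Rational(4835599, 52), -1485) = Rational(4758379, 52)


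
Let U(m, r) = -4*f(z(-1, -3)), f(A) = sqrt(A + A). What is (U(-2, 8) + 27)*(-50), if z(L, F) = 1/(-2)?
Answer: -1350 + 200*I ≈ -1350.0 + 200.0*I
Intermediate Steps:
z(L, F) = -1/2
f(A) = sqrt(2)*sqrt(A) (f(A) = sqrt(2*A) = sqrt(2)*sqrt(A))
U(m, r) = -4*I (U(m, r) = -4*sqrt(2)*sqrt(-1/2) = -4*sqrt(2)*I*sqrt(2)/2 = -4*I)
(U(-2, 8) + 27)*(-50) = (-4*I + 27)*(-50) = (27 - 4*I)*(-50) = -1350 + 200*I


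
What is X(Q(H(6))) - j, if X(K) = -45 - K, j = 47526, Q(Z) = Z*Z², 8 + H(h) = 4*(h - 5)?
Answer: -47507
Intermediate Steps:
H(h) = -28 + 4*h (H(h) = -8 + 4*(h - 5) = -8 + 4*(-5 + h) = -8 + (-20 + 4*h) = -28 + 4*h)
Q(Z) = Z³
X(Q(H(6))) - j = (-45 - (-28 + 4*6)³) - 1*47526 = (-45 - (-28 + 24)³) - 47526 = (-45 - 1*(-4)³) - 47526 = (-45 - 1*(-64)) - 47526 = (-45 + 64) - 47526 = 19 - 47526 = -47507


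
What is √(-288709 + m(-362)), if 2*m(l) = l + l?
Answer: 3*I*√32119 ≈ 537.65*I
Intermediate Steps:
m(l) = l (m(l) = (l + l)/2 = (2*l)/2 = l)
√(-288709 + m(-362)) = √(-288709 - 362) = √(-289071) = 3*I*√32119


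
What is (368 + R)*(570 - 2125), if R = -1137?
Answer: 1195795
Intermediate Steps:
(368 + R)*(570 - 2125) = (368 - 1137)*(570 - 2125) = -769*(-1555) = 1195795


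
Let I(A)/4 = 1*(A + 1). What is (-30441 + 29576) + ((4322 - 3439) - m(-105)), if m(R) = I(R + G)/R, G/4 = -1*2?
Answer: 206/15 ≈ 13.733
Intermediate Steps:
G = -8 (G = 4*(-1*2) = 4*(-2) = -8)
I(A) = 4 + 4*A (I(A) = 4*(1*(A + 1)) = 4*(1*(1 + A)) = 4*(1 + A) = 4 + 4*A)
m(R) = (-28 + 4*R)/R (m(R) = (4 + 4*(R - 8))/R = (4 + 4*(-8 + R))/R = (4 + (-32 + 4*R))/R = (-28 + 4*R)/R)
(-30441 + 29576) + ((4322 - 3439) - m(-105)) = (-30441 + 29576) + ((4322 - 3439) - (4 - 28/(-105))) = -865 + (883 - (4 - 28*(-1/105))) = -865 + (883 - (4 + 4/15)) = -865 + (883 - 1*64/15) = -865 + (883 - 64/15) = -865 + 13181/15 = 206/15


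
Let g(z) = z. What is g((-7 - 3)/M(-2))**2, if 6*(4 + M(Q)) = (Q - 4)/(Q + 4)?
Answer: 400/81 ≈ 4.9383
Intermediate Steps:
M(Q) = -4 + (-4 + Q)/(6*(4 + Q)) (M(Q) = -4 + ((Q - 4)/(Q + 4))/6 = -4 + ((-4 + Q)/(4 + Q))/6 = -4 + (-4 + Q)/(6*(4 + Q)))
g((-7 - 3)/M(-2))**2 = ((-7 - 3)/(((-100 - 23*(-2))/(6*(4 - 2)))))**2 = (-10*12/(-100 + 46))**2 = (-10/((1/6)*(1/2)*(-54)))**2 = (-10/(-9/2))**2 = (-10*(-2/9))**2 = (20/9)**2 = 400/81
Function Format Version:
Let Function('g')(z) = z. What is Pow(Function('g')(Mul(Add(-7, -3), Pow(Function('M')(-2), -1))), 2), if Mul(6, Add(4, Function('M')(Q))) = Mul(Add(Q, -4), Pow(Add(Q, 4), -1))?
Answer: Rational(400, 81) ≈ 4.9383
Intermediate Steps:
Function('M')(Q) = Add(-4, Mul(Rational(1, 6), Pow(Add(4, Q), -1), Add(-4, Q))) (Function('M')(Q) = Add(-4, Mul(Rational(1, 6), Mul(Add(Q, -4), Pow(Add(Q, 4), -1)))) = Add(-4, Mul(Rational(1, 6), Mul(Add(-4, Q), Pow(Add(4, Q), -1)))) = Add(-4, Mul(Rational(1, 6), Mul(Pow(Add(4, Q), -1), Add(-4, Q)))) = Add(-4, Mul(Rational(1, 6), Pow(Add(4, Q), -1), Add(-4, Q))))
Pow(Function('g')(Mul(Add(-7, -3), Pow(Function('M')(-2), -1))), 2) = Pow(Mul(Add(-7, -3), Pow(Mul(Rational(1, 6), Pow(Add(4, -2), -1), Add(-100, Mul(-23, -2))), -1)), 2) = Pow(Mul(-10, Pow(Mul(Rational(1, 6), Pow(2, -1), Add(-100, 46)), -1)), 2) = Pow(Mul(-10, Pow(Mul(Rational(1, 6), Rational(1, 2), -54), -1)), 2) = Pow(Mul(-10, Pow(Rational(-9, 2), -1)), 2) = Pow(Mul(-10, Rational(-2, 9)), 2) = Pow(Rational(20, 9), 2) = Rational(400, 81)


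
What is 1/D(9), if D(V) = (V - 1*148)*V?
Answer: -1/1251 ≈ -0.00079936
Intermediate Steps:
D(V) = V*(-148 + V) (D(V) = (V - 148)*V = (-148 + V)*V = V*(-148 + V))
1/D(9) = 1/(9*(-148 + 9)) = 1/(9*(-139)) = 1/(-1251) = -1/1251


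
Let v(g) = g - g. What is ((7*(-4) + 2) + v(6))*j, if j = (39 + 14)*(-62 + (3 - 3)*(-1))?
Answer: 85436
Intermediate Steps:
j = -3286 (j = 53*(-62 + 0*(-1)) = 53*(-62 + 0) = 53*(-62) = -3286)
v(g) = 0
((7*(-4) + 2) + v(6))*j = ((7*(-4) + 2) + 0)*(-3286) = ((-28 + 2) + 0)*(-3286) = (-26 + 0)*(-3286) = -26*(-3286) = 85436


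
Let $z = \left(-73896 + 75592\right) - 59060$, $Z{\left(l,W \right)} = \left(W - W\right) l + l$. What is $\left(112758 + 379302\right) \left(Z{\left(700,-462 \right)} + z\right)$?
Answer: $-27882087840$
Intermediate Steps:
$Z{\left(l,W \right)} = l$ ($Z{\left(l,W \right)} = 0 l + l = 0 + l = l$)
$z = -57364$ ($z = 1696 - 59060 = -57364$)
$\left(112758 + 379302\right) \left(Z{\left(700,-462 \right)} + z\right) = \left(112758 + 379302\right) \left(700 - 57364\right) = 492060 \left(-56664\right) = -27882087840$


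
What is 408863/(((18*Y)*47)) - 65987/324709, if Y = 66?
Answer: 11734276885/1648222884 ≈ 7.1194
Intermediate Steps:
408863/(((18*Y)*47)) - 65987/324709 = 408863/(((18*66)*47)) - 65987/324709 = 408863/((1188*47)) - 65987*1/324709 = 408863/55836 - 65987/324709 = 11734276885/1648222884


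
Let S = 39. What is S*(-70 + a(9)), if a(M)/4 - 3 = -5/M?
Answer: -7046/3 ≈ -2348.7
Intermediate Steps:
a(M) = 12 - 20/M (a(M) = 12 + 4*(-5/M) = 12 - 20/M)
S*(-70 + a(9)) = 39*(-70 + (12 - 20/9)) = 39*(-70 + 88/9) = 39*(-542/9) = -7046/3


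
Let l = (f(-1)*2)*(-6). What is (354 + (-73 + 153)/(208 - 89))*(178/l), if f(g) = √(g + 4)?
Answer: -1878167*√3/1071 ≈ -3037.4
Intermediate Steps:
f(g) = √(4 + g)
l = -12*√3 (l = (√(4 - 1)*2)*(-6) = (√3*2)*(-6) = (2*√3)*(-6) = -12*√3 ≈ -20.785)
(354 + (-73 + 153)/(208 - 89))*(178/l) = (354 + (-73 + 153)/(208 - 89))*(178/((-12*√3))) = (354 + 80/119)*(178*(-√3/36)) = (354 + 80*(1/119))*(-89*√3/18) = (354 + 80/119)*(-89*√3/18) = 42206*(-89*√3/18)/119 = -1878167*√3/1071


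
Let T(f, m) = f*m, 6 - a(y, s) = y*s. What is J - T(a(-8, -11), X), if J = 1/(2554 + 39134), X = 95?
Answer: 324749521/41688 ≈ 7790.0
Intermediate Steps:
a(y, s) = 6 - s*y (a(y, s) = 6 - y*s = 6 - s*y)
J = 1/41688 ≈ 2.3988e-5
J - T(a(-8, -11), X) = 1/41688 - (6 - 1*(-11)*(-8))*95 = 1/41688 - (6 - 88)*95 = 1/41688 - (-82)*95 = 1/41688 - 1*(-7790) = 1/41688 + 7790 = 324749521/41688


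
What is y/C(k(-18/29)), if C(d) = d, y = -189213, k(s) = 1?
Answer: -189213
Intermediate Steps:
y/C(k(-18/29)) = -189213/1 = -189213*1 = -189213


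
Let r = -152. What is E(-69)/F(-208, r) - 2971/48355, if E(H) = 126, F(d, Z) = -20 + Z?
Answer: -3301871/4158530 ≈ -0.79400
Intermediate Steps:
E(-69)/F(-208, r) - 2971/48355 = 126/(-20 - 152) - 2971/48355 = 126/(-172) - 2971*1/48355 = 126*(-1/172) - 2971/48355 = -63/86 - 2971/48355 = -3301871/4158530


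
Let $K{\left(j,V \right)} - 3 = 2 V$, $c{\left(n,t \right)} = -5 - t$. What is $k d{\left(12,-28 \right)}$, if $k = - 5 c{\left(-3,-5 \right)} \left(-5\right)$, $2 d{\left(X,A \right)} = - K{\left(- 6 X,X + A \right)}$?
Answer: $0$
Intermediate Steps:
$K{\left(j,V \right)} = 3 + 2 V$
$d{\left(X,A \right)} = - \frac{3}{2} - A - X$ ($d{\left(X,A \right)} = \frac{\left(-1\right) \left(3 + 2 \left(X + A\right)\right)}{2} = \frac{\left(-1\right) \left(3 + 2 \left(A + X\right)\right)}{2} = \frac{\left(-1\right) \left(3 + \left(2 A + 2 X\right)\right)}{2} = \frac{\left(-1\right) \left(3 + 2 A + 2 X\right)}{2} = \frac{-3 - 2 A - 2 X}{2} = - \frac{3}{2} - A - X$)
$k = 0$ ($k = - 5 \left(-5 - -5\right) \left(-5\right) = - 5 \left(-5 + 5\right) \left(-5\right) = \left(-5\right) 0 \left(-5\right) = 0 \left(-5\right) = 0$)
$k d{\left(12,-28 \right)} = 0 \left(- \frac{3}{2} - -28 - 12\right) = 0 \left(- \frac{3}{2} + 28 - 12\right) = 0 \cdot \frac{29}{2} = 0$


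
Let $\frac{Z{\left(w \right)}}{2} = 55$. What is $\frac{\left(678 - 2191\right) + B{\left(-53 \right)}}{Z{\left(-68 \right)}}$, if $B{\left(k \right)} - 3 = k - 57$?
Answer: $- \frac{162}{11} \approx -14.727$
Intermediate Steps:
$B{\left(k \right)} = -54 + k$ ($B{\left(k \right)} = 3 + \left(k - 57\right) = 3 + \left(-57 + k\right) = -54 + k$)
$Z{\left(w \right)} = 110$ ($Z{\left(w \right)} = 2 \cdot 55 = 110$)
$\frac{\left(678 - 2191\right) + B{\left(-53 \right)}}{Z{\left(-68 \right)}} = \frac{\left(678 - 2191\right) - 107}{110} = \left(-1513 - 107\right) \frac{1}{110} = \left(-1620\right) \frac{1}{110} = - \frac{162}{11}$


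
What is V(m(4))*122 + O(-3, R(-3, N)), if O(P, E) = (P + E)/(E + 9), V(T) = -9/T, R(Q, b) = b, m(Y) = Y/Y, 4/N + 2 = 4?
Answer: -12079/11 ≈ -1098.1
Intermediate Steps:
N = 2 (N = 4/(-2 + 4) = 4/2 = 4*(½) = 2)
m(Y) = 1
O(P, E) = (E + P)/(9 + E)
V(m(4))*122 + O(-3, R(-3, N)) = -9/1*122 + (2 - 3)/(9 + 2) = -9*1*122 - 1/11 = -9*122 + (1/11)*(-1) = -1098 - 1/11 = -12079/11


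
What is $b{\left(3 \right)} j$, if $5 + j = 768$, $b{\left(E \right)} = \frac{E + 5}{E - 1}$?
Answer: $3052$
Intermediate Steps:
$b{\left(E \right)} = \frac{5 + E}{-1 + E}$
$j = 763$ ($j = -5 + 768 = 763$)
$b{\left(3 \right)} j = \frac{5 + 3}{-1 + 3} \cdot 763 = \frac{1}{2} \cdot 8 \cdot 763 = 4 \cdot 763 = 3052$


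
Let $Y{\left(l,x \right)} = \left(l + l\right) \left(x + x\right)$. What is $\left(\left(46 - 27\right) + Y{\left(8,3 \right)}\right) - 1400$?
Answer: $-1285$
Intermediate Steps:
$Y{\left(l,x \right)} = 4 l x$ ($Y{\left(l,x \right)} = 2 l 2 x = 4 l x$)
$\left(\left(46 - 27\right) + Y{\left(8,3 \right)}\right) - 1400 = \left(\left(46 - 27\right) + 4 \cdot 8 \cdot 3\right) - 1400 = \left(19 + 96\right) - 1400 = 115 - 1400 = -1285$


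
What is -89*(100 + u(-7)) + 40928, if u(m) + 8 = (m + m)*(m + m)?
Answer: 15296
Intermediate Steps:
u(m) = -8 + 4*m² (u(m) = -8 + (m + m)*(m + m) = -8 + (2*m)*(2*m) = -8 + 4*m²)
-89*(100 + u(-7)) + 40928 = -89*(100 + (-8 + 4*(-7)²)) + 40928 = -89*(100 + (-8 + 4*49)) + 40928 = -89*(100 + (-8 + 196)) + 40928 = -89*(100 + 188) + 40928 = -89*288 + 40928 = -25632 + 40928 = 15296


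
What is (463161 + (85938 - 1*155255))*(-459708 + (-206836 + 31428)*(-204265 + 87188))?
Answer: 8087894804849552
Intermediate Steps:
(463161 + (85938 - 1*155255))*(-459708 + (-206836 + 31428)*(-204265 + 87188)) = (463161 + (85938 - 155255))*(-459708 - 175408*(-117077)) = (463161 - 69317)*(-459708 + 20536242416) = 393844*20535782708 = 8087894804849552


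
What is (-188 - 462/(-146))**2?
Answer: 182061049/5329 ≈ 34164.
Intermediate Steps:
(-188 - 462/(-146))**2 = (-188 - 462*(-1/146))**2 = (-188 + 231/73)**2 = (-13493/73)**2 = 182061049/5329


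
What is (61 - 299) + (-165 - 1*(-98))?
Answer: -305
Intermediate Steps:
(61 - 299) + (-165 - 1*(-98)) = -238 + (-165 + 98) = -238 - 67 = -305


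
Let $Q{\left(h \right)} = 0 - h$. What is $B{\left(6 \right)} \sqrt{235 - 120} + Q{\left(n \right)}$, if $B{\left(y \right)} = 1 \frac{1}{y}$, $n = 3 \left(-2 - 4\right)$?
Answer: $18 + \frac{\sqrt{115}}{6} \approx 19.787$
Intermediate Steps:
$n = -18$ ($n = 3 \left(-6\right) = -18$)
$Q{\left(h \right)} = - h$
$B{\left(y \right)} = \frac{1}{y}$
$B{\left(6 \right)} \sqrt{235 - 120} + Q{\left(n \right)} = \frac{\sqrt{235 - 120}}{6} - -18 = \frac{\sqrt{115}}{6} + 18 = 18 + \frac{\sqrt{115}}{6}$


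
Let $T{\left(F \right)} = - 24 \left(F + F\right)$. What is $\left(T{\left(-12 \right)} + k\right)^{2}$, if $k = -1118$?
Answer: $293764$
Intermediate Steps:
$T{\left(F \right)} = - 48 F$ ($T{\left(F \right)} = - 24 \cdot 2 F = - 48 F$)
$\left(T{\left(-12 \right)} + k\right)^{2} = \left(\left(-48\right) \left(-12\right) - 1118\right)^{2} = \left(576 - 1118\right)^{2} = \left(-542\right)^{2} = 293764$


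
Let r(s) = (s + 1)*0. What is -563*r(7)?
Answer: 0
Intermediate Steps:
r(s) = 0 (r(s) = (1 + s)*0 = 0)
-563*r(7) = -563*0 = 0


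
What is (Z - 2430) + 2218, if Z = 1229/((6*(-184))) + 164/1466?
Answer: -172367513/809232 ≈ -213.00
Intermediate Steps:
Z = -810329/809232 (Z = 1229/(-1104) + 164*(1/1466) = 1229*(-1/1104) + 82/733 = -1229/1104 + 82/733 = -810329/809232 ≈ -1.0014)
(Z - 2430) + 2218 = (-810329/809232 - 2430) + 2218 = -1967244089/809232 + 2218 = -172367513/809232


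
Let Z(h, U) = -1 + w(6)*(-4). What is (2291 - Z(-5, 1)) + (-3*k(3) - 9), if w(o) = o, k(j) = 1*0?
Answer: 2307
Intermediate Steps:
k(j) = 0
Z(h, U) = -25 (Z(h, U) = -1 + 6*(-4) = -1 - 24 = -25)
(2291 - Z(-5, 1)) + (-3*k(3) - 9) = (2291 - 1*(-25)) + (-3*0 - 9) = (2291 + 25) + (0 - 9) = 2316 - 9 = 2307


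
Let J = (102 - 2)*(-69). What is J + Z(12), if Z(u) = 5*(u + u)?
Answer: -6780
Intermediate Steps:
J = -6900 (J = 100*(-69) = -6900)
Z(u) = 10*u (Z(u) = 5*(2*u) = 10*u)
J + Z(12) = -6900 + 10*12 = -6900 + 120 = -6780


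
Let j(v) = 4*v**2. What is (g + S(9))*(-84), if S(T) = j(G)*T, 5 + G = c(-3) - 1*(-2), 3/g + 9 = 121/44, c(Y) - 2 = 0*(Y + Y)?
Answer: -74592/25 ≈ -2983.7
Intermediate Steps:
c(Y) = 2 (c(Y) = 2 + 0*(Y + Y) = 2 + 0*(2*Y) = 2 + 0 = 2)
g = -12/25 (g = 3/(-9 + 121/44) = 3/(-9 + 121*(1/44)) = 3/(-9 + 11/4) = 3/(-25/4) = 3*(-4/25) = -12/25 ≈ -0.48000)
G = -1 (G = -5 + (2 - 1*(-2)) = -5 + (2 + 2) = -5 + 4 = -1)
S(T) = 4*T (S(T) = (4*(-1)**2)*T = (4*1)*T = 4*T)
(g + S(9))*(-84) = (-12/25 + 4*9)*(-84) = (-12/25 + 36)*(-84) = (888/25)*(-84) = -74592/25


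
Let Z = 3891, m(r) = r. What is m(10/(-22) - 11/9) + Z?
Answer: 385043/99 ≈ 3889.3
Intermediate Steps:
m(10/(-22) - 11/9) + Z = (10/(-22) - 11/9) + 3891 = (10*(-1/22) - 11*1/9) + 3891 = (-5/11 - 11/9) + 3891 = -166/99 + 3891 = 385043/99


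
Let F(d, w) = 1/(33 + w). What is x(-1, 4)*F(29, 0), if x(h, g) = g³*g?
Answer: 256/33 ≈ 7.7576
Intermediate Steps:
x(h, g) = g⁴
x(-1, 4)*F(29, 0) = 4⁴/(33 + 0) = 256/33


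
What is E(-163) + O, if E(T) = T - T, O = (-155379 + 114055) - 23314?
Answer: -64638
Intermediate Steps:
O = -64638 (O = -41324 - 23314 = -64638)
E(T) = 0
E(-163) + O = 0 - 64638 = -64638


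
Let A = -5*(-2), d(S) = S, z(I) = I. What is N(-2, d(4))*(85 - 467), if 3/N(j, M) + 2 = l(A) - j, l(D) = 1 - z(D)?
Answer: 382/3 ≈ 127.33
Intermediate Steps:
A = 10
l(D) = 1 - D
N(j, M) = 3/(-11 - j) (N(j, M) = 3/(-2 + ((1 - 1*10) - j)) = 3/(-2 + ((1 - 10) - j)) = 3/(-2 + (-9 - j)) = 3/(-11 - j))
N(-2, d(4))*(85 - 467) = (-3/(11 - 2))*(85 - 467) = -3/9*(-382) = -3*⅑*(-382) = -⅓*(-382) = 382/3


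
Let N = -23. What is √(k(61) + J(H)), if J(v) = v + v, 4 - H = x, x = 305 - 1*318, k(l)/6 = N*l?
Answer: 8*I*√131 ≈ 91.564*I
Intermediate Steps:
k(l) = -138*l (k(l) = 6*(-23*l) = -138*l)
x = -13 (x = 305 - 318 = -13)
H = 17 (H = 4 - 1*(-13) = 4 + 13 = 17)
J(v) = 2*v
√(k(61) + J(H)) = √(-138*61 + 2*17) = √(-8418 + 34) = √(-8384) = 8*I*√131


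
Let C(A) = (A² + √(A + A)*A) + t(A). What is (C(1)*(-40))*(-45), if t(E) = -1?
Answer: 1800*√2 ≈ 2545.6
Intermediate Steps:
C(A) = -1 + A² + √2*A^(3/2) (C(A) = (A² + √(A + A)*A) - 1 = (A² + √(2*A)*A) - 1 = (A² + (√2*√A)*A) - 1 = (A² + √2*A^(3/2)) - 1 = -1 + A² + √2*A^(3/2))
(C(1)*(-40))*(-45) = ((-1 + 1² + √2*1^(3/2))*(-40))*(-45) = ((-1 + 1 + √2*1)*(-40))*(-45) = ((-1 + 1 + √2)*(-40))*(-45) = (√2*(-40))*(-45) = -40*√2*(-45) = 1800*√2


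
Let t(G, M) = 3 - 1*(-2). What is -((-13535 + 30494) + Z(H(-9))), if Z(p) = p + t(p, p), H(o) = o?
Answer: -16955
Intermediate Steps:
t(G, M) = 5 (t(G, M) = 3 + 2 = 5)
Z(p) = 5 + p (Z(p) = p + 5 = 5 + p)
-((-13535 + 30494) + Z(H(-9))) = -((-13535 + 30494) + (5 - 9)) = -(16959 - 4) = -1*16955 = -16955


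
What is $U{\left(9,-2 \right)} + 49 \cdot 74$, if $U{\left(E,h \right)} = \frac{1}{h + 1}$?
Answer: $3625$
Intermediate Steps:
$U{\left(E,h \right)} = \frac{1}{1 + h}$
$U{\left(9,-2 \right)} + 49 \cdot 74 = \frac{1}{1 - 2} + 49 \cdot 74 = \frac{1}{-1} + 3626 = -1 + 3626 = 3625$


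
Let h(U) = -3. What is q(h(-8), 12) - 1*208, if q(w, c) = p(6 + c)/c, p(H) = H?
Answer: -413/2 ≈ -206.50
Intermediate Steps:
q(w, c) = (6 + c)/c
q(h(-8), 12) - 1*208 = (6 + 12)/12 - 1*208 = (1/12)*18 - 208 = 3/2 - 208 = -413/2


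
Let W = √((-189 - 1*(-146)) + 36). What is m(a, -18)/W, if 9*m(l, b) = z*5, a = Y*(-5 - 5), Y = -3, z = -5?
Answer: 25*I*√7/63 ≈ 1.0499*I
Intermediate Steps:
a = 30 (a = -3*(-5 - 5) = -3*(-10) = 30)
m(l, b) = -25/9 (m(l, b) = (-5*5)/9 = (⅑)*(-25) = -25/9)
W = I*√7 (W = √((-189 + 146) + 36) = √(-43 + 36) = √(-7) = I*√7 ≈ 2.6458*I)
m(a, -18)/W = -25*(-I*√7/7)/9 = -(-25)*I*√7/63 = 25*I*√7/63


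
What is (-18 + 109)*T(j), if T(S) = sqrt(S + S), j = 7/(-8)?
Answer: 91*I*sqrt(7)/2 ≈ 120.38*I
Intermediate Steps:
j = -7/8 (j = 7*(-1/8) = -7/8 ≈ -0.87500)
T(S) = sqrt(2)*sqrt(S) (T(S) = sqrt(2*S) = sqrt(2)*sqrt(S))
(-18 + 109)*T(j) = (-18 + 109)*(sqrt(2)*sqrt(-7/8)) = 91*(sqrt(2)*(I*sqrt(14)/4)) = 91*(I*sqrt(7)/2) = 91*I*sqrt(7)/2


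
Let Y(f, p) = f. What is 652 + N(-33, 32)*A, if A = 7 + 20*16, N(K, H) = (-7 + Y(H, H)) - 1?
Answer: 8500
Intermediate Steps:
N(K, H) = -8 + H (N(K, H) = (-7 + H) - 1 = -8 + H)
A = 327 (A = 7 + 320 = 327)
652 + N(-33, 32)*A = 652 + (-8 + 32)*327 = 652 + 24*327 = 652 + 7848 = 8500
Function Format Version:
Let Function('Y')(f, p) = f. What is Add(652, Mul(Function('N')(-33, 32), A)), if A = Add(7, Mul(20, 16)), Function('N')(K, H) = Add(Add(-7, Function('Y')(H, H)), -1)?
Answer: 8500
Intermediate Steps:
Function('N')(K, H) = Add(-8, H) (Function('N')(K, H) = Add(Add(-7, H), -1) = Add(-8, H))
A = 327 (A = Add(7, 320) = 327)
Add(652, Mul(Function('N')(-33, 32), A)) = Add(652, Mul(Add(-8, 32), 327)) = Add(652, Mul(24, 327)) = Add(652, 7848) = 8500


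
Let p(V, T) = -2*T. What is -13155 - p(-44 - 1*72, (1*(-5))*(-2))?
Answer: -13135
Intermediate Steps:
-13155 - p(-44 - 1*72, (1*(-5))*(-2)) = -13155 - (-2)*(1*(-5))*(-2) = -13155 - (-2)*(-5*(-2)) = -13155 - (-2)*10 = -13155 - 1*(-20) = -13155 + 20 = -13135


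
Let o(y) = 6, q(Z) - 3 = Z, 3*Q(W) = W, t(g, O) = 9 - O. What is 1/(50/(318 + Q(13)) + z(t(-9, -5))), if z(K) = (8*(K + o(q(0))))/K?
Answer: 6769/78410 ≈ 0.086328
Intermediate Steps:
Q(W) = W/3
q(Z) = 3 + Z
z(K) = (48 + 8*K)/K (z(K) = (8*(K + 6))/K = (8*(6 + K))/K = (48 + 8*K)/K)
1/(50/(318 + Q(13)) + z(t(-9, -5))) = 1/(50/(318 + (1/3)*13) + (8 + 48/(9 - 1*(-5)))) = 1/(50/(318 + 13/3) + (8 + 48/(9 + 5))) = 1/(50/(967/3) + (8 + 48/14)) = 1/(50*(3/967) + (8 + 48*(1/14))) = 1/(150/967 + (8 + 24/7)) = 1/(150/967 + 80/7) = 1/(78410/6769) = 6769/78410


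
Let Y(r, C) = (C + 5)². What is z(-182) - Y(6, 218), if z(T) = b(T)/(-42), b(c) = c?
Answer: -149174/3 ≈ -49725.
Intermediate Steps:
Y(r, C) = (5 + C)²
z(T) = -T/42 (z(T) = T/(-42) = T*(-1/42) = -T/42)
z(-182) - Y(6, 218) = -1/42*(-182) - (5 + 218)² = 13/3 - 1*223² = 13/3 - 1*49729 = 13/3 - 49729 = -149174/3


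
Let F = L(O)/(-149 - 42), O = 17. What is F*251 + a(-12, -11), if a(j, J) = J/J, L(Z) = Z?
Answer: -4076/191 ≈ -21.340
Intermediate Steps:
a(j, J) = 1
F = -17/191 (F = 17/(-149 - 42) = 17/(-191) = 17*(-1/191) = -17/191 ≈ -0.089005)
F*251 + a(-12, -11) = -17/191*251 + 1 = -4267/191 + 1 = -4076/191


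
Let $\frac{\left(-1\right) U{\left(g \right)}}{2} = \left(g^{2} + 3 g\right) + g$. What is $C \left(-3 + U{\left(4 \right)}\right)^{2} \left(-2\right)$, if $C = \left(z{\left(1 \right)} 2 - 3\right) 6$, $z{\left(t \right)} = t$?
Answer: $53868$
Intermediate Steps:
$U{\left(g \right)} = - 8 g - 2 g^{2}$ ($U{\left(g \right)} = - 2 \left(\left(g^{2} + 3 g\right) + g\right) = - 2 \left(g^{2} + 4 g\right) = - 8 g - 2 g^{2}$)
$C = -6$ ($C = \left(1 \cdot 2 - 3\right) 6 = \left(2 - 3\right) 6 = \left(-1\right) 6 = -6$)
$C \left(-3 + U{\left(4 \right)}\right)^{2} \left(-2\right) = - 6 \left(-3 - 8 \left(4 + 4\right)\right)^{2} \left(-2\right) = - 6 \left(-3 - 8 \cdot 8\right)^{2} \left(-2\right) = - 6 \left(-3 - 64\right)^{2} \left(-2\right) = - 6 \left(-67\right)^{2} \left(-2\right) = \left(-6\right) 4489 \left(-2\right) = \left(-26934\right) \left(-2\right) = 53868$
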